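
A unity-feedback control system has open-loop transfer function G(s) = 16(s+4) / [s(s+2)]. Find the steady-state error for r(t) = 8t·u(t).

One free integrator in G(s): this is a type 1 system.
K_v = lim_{s→0} s·G(s) = 16·4 / (2) = 32.
e_ss = 8/K_v = 8/32 = 0.25.

0.25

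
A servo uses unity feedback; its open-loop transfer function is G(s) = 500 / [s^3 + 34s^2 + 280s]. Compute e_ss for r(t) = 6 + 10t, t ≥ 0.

5.6

Lowest-order denominator term is 280s, so the open loop has 1 pole at the origin → type 1 system. Treating each term separately:
  • 6: tracked with zero error.
  • 10t: e_ss = 10/K_v with K_v=25/14 → 5.6.
Total e_ss = 5.6.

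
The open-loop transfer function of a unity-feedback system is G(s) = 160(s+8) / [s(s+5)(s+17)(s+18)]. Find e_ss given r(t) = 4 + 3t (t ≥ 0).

459/128

System type = 1 (one pole at s=0). Treating each term separately:
  • 4: tracked with zero error.
  • 3t: e_ss = 3/K_v with K_v=128/153 → 459/128.
Total e_ss = 459/128.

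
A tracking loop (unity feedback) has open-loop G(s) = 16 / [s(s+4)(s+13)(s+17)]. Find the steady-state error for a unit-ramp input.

55.25

System type = 1 (one pole at s=0).
K_v = lim_{s→0} s·G(s) = 16 / (4·13·17) = 4/221.
e_ss = 1/K_v = 1/(4/221) = 55.25.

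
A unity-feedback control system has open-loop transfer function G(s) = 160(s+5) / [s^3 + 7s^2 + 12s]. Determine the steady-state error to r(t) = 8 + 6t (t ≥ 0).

Lowest-order denominator term is 12s, so the open loop has 1 pole at the origin → type 1 system. Treating each term separately:
  • 8: tracked with zero error.
  • 6t: e_ss = 6/K_v with K_v=200/3 → 0.09.
Total e_ss = 0.09.

0.09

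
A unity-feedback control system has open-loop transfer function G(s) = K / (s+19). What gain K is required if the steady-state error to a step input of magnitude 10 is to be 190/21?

The open loop has no poles at the origin → type 0 system.
K_p = lim_{s→0} G(s) = K / (19) = (1/19)·K.
e_ss = 10/(1 + K_p) = 190/21 ⇒ 1 + (1/19)·K = 21/19 ⇒ K = 2.

2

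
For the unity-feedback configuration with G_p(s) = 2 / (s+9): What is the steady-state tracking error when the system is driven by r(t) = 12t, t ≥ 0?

infinity

No free integrators in G_p(s): this is a type 0 system.
K_v = lim_{s→0} s·G_p(s) = 0; the steady-state error to this ramp input grows without bound.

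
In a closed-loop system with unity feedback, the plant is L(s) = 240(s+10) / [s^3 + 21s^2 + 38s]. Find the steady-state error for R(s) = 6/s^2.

Lowest-order denominator term is 38s, so the open loop has 1 pole at the origin → type 1 system.
K_v = lim_{s→0} s·L(s) = 240·10 / 38 = 1200/19.
e_ss = 6/K_v = 6/(1200/19) = 0.095.

0.095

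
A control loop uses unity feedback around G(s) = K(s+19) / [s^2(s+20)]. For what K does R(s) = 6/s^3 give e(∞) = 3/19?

40

Two free integrators in G(s): this is a type 2 system.
K_a = lim_{s→0} s^2·G(s) = K·19 / (20) = 0.95·K.
e_ss = 6/K_a = 3/19 ⇒ K_a = 38 ⇒ K = 38/0.95 = 40.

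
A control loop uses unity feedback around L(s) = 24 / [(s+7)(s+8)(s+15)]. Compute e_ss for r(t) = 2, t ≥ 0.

No free integrators in L(s): this is a type 0 system.
K_p = lim_{s→0} L(s) = 24 / (7·8·15) = 1/35.
e_ss = 2/(1 + K_p) = 2/(36/35) = 35/18.

35/18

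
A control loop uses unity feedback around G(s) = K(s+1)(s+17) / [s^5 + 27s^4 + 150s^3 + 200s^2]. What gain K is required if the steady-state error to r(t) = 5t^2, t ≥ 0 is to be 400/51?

15

Factoring s^2 from the denominator leaves a polynomial with constant term 200, so the system is type 2.
K_a = lim_{s→0} s^2·G(s) = K·1·17 / 200 = 0.085·K.
e_ss = 10/K_a = 400/51 ⇒ K_a = 1.275 ⇒ K = 1.275/0.085 = 15.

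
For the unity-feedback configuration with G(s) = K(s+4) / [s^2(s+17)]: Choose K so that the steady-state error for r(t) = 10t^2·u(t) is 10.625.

G(s) has two factors of s in the denominator, so the system is type 2.
K_a = lim_{s→0} s^2·G(s) = K·4 / (17) = (4/17)·K.
e_ss = 20/K_a = 10.625 ⇒ K_a = 32/17 ⇒ K = (32/17)/(4/17) = 8.

8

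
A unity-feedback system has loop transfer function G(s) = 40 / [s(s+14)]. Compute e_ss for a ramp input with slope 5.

1.75

One free integrator in G(s): this is a type 1 system.
K_v = lim_{s→0} s·G(s) = 40 / (14) = 20/7.
e_ss = 5/K_v = 5/(20/7) = 1.75.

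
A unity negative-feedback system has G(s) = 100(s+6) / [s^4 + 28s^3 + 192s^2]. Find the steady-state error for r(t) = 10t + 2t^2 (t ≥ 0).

1.28

Lowest-order denominator term is 192s^2, so the open loop has 2 poles at the origin → type 2 system. Treating each term separately:
  • 10t: tracked with zero error.
  • 2t^2: e_ss = 4/K_a with K_a=3.125 → 1.28.
Total e_ss = 1.28.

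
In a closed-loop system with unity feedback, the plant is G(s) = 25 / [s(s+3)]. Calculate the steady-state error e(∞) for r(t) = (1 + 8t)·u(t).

0.96

One free integrator in G(s): this is a type 1 system. Taking each input component in turn:
  • 1: tracked with zero error.
  • 8t: e_ss = 8/K_v with K_v=25/3 → 0.96.
Total e_ss = 0.96.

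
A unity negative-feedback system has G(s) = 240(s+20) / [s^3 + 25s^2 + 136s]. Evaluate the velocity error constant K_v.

600/17

Lowest-order denominator term is 136s, so the open loop has 1 pole at the origin → type 1 system.
K_v = lim_{s→0} s·G(s) = 240·20 / 136 = 600/17.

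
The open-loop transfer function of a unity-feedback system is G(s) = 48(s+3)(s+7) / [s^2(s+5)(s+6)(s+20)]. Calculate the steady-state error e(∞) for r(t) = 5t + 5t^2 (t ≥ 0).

125/21

Two free integrators in G(s): this is a type 2 system. Treating each term separately:
  • 5t: tracked with zero error.
  • 5t^2: e_ss = 10/K_a with K_a=1.68 → 125/21.
Total e_ss = 125/21.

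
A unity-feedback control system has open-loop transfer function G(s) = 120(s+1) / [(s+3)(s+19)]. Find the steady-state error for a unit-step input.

19/59

The open loop has no poles at the origin → type 0 system.
K_p = lim_{s→0} G(s) = 120·1 / (3·19) = 40/19.
e_ss = 1/(1 + K_p) = 1/(59/19) = 19/59.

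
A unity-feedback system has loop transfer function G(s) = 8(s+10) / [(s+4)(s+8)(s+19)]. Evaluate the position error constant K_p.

5/38

System type = 0 (no poles at s=0).
K_p = lim_{s→0} G(s) = 8·10 / (4·8·19) = 5/38.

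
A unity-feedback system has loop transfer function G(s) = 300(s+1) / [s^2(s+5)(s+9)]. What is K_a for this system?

G(s) has two factors of s in the denominator, so the system is type 2.
K_a = lim_{s→0} s^2·G(s) = 300·1 / (5·9) = 20/3.

20/3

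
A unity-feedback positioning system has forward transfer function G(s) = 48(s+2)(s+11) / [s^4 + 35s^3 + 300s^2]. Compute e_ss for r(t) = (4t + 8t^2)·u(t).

50/11

Factoring s^2 from the denominator leaves a polynomial with constant term 300, so the system is type 2. Taking each input component in turn:
  • 4t: tracked with zero error.
  • 8t^2: e_ss = 16/K_a with K_a=3.52 → 50/11.
Total e_ss = 50/11.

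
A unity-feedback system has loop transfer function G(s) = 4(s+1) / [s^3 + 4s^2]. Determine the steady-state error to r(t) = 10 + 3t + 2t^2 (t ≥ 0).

The denominator has no term below 4s^2 — 2 poles at s=0, type 2. By superposition:
  • 10: tracked with zero error.
  • 3t: tracked with zero error.
  • 2t^2: e_ss = 4/K_a with K_a=1 → 4.
Total e_ss = 4.

4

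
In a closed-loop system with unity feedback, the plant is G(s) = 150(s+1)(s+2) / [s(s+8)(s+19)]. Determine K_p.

infinity

K_p = lim_{s→0} G(s); with 1 pole at the origin the limit diverges, so K_p = ∞.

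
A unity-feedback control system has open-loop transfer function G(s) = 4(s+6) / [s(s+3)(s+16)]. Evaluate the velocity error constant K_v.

System type = 1 (one pole at s=0).
K_v = lim_{s→0} s·G(s) = 4·6 / (3·16) = 0.5.

0.5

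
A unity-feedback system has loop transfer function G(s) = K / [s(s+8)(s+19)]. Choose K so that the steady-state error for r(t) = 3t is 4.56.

100

The open loop has one pole at the origin → type 1 system.
K_v = lim_{s→0} s·G(s) = K / (8·19) = (1/152)·K.
e_ss = 3/K_v = 4.56 ⇒ K_v = 25/38 ⇒ K = (25/38)/(1/152) = 100.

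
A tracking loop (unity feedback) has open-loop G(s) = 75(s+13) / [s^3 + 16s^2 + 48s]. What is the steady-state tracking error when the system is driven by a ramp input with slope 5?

Lowest-order denominator term is 48s, so the open loop has 1 pole at the origin → type 1 system.
K_v = lim_{s→0} s·G(s) = 75·13 / 48 = 20.3125.
e_ss = 5/K_v = 5/20.3125 = 16/65.

16/65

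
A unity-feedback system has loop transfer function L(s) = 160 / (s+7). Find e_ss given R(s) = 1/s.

No free integrators in L(s): this is a type 0 system.
K_p = lim_{s→0} L(s) = 160 / (7) = 160/7.
e_ss = 1/(1 + K_p) = 1/(167/7) = 7/167.

7/167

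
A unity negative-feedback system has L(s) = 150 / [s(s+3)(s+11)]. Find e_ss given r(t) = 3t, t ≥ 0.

One free integrator in L(s): this is a type 1 system.
K_v = lim_{s→0} s·L(s) = 150 / (3·11) = 50/11.
e_ss = 3/K_v = 3/(50/11) = 0.66.

0.66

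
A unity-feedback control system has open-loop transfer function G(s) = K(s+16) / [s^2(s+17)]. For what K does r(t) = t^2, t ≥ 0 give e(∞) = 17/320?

40

The open loop has two poles at the origin → type 2 system.
K_a = lim_{s→0} s^2·G(s) = K·16 / (17) = (16/17)·K.
e_ss = 2/K_a = 17/320 ⇒ K_a = 640/17 ⇒ K = (640/17)/(16/17) = 40.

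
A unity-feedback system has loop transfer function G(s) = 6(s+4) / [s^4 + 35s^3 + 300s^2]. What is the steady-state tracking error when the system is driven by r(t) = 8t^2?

200

Lowest-order denominator term is 300s^2, so the open loop has 2 poles at the origin → type 2 system.
K_a = lim_{s→0} s^2·G(s) = 6·4 / 300 = 0.08.
r(t) = 8t^2 gives R(s) = 16/s^3.
e_ss = 16/K_a = 16/0.08 = 200.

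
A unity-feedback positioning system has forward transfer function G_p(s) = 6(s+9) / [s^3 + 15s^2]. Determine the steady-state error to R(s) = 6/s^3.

Factoring s^2 from the denominator leaves a polynomial with constant term 15, so the system is type 2.
K_a = lim_{s→0} s^2·G_p(s) = 6·9 / 15 = 3.6.
r(t) = 3t^2 gives R(s) = 6/s^3.
e_ss = 6/K_a = 6/3.6 = 5/3.

5/3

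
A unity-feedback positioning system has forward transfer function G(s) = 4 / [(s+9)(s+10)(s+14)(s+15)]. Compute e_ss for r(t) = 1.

No free integrators in G(s): this is a type 0 system.
K_p = lim_{s→0} G(s) = 4 / (9·10·14·15) = 1/4725.
e_ss = 1/(1 + K_p) = 1/(4726/4725) = 4725/4726.

4725/4726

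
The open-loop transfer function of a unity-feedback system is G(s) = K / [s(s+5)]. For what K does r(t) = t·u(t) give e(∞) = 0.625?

One free integrator in G(s): this is a type 1 system.
K_v = lim_{s→0} s·G(s) = K / (5) = 0.2·K.
e_ss = 1/K_v = 0.625 ⇒ K_v = 1.6 ⇒ K = 1.6/0.2 = 8.

8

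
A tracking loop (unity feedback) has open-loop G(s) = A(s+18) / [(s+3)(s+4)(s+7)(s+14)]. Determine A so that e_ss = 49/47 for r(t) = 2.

G(s) has no factors of s in the denominator, so the system is type 0.
K_p = lim_{s→0} G(s) = A·18 / (3·4·7·14) = (3/196)·A.
e_ss = 2/(1 + K_p) = 49/47 ⇒ 1 + (3/196)·A = 94/49 ⇒ A = 60.

60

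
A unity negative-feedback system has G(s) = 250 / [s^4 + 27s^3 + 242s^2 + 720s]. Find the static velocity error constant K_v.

Lowest-order denominator term is 720s, so the open loop has 1 pole at the origin → type 1 system.
K_v = lim_{s→0} s·G(s) = 250 / 720 = 25/72.

25/72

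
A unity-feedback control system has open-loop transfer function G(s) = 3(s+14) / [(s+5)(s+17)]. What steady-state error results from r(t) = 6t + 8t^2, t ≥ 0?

System type = 0 (no poles at s=0). Taking each input component in turn:
  • 6t: a type-0 system cannot track it, e_ss → ∞.
  • 8t^2: a type-0 system cannot track it, e_ss → ∞.
The unbounded component dominates.

infinity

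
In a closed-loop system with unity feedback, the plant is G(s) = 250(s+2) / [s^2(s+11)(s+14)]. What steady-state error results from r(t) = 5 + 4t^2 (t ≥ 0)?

2.464

The open loop has two poles at the origin → type 2 system. Taking each input component in turn:
  • 5: tracked with zero error.
  • 4t^2: e_ss = 8/K_a with K_a=250/77 → 2.464.
Total e_ss = 2.464.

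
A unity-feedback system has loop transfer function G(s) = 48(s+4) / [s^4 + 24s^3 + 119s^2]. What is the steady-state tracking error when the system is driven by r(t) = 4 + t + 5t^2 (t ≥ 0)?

595/96

Lowest-order denominator term is 119s^2, so the open loop has 2 poles at the origin → type 2 system. Treating each term separately:
  • 4: tracked with zero error.
  • t: tracked with zero error.
  • 5t^2: e_ss = 10/K_a with K_a=192/119 → 595/96.
Total e_ss = 595/96.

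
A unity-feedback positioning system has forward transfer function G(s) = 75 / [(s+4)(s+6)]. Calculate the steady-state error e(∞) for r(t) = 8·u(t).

64/33

System type = 0 (no poles at s=0).
K_p = lim_{s→0} G(s) = 75 / (4·6) = 3.125.
e_ss = 8/(1 + K_p) = 8/4.125 = 64/33.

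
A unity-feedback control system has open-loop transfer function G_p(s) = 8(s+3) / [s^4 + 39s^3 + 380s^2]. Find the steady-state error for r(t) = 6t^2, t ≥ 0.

Factoring s^2 from the denominator leaves a polynomial with constant term 380, so the system is type 2.
K_a = lim_{s→0} s^2·G_p(s) = 8·3 / 380 = 6/95.
r(t) = 6t^2 gives R(s) = 12/s^3.
e_ss = 12/K_a = 12/(6/95) = 190.

190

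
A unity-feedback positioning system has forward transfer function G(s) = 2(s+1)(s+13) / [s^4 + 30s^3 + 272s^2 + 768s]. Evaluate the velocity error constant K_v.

Factoring s from the denominator leaves a polynomial with constant term 768, so the system is type 1.
K_v = lim_{s→0} s·G(s) = 2·1·13 / 768 = 13/384.

13/384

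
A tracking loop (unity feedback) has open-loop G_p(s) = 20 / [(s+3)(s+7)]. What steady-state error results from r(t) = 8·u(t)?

System type = 0 (no poles at s=0).
K_p = lim_{s→0} G_p(s) = 20 / (3·7) = 20/21.
e_ss = 8/(1 + K_p) = 8/(41/21) = 168/41.

168/41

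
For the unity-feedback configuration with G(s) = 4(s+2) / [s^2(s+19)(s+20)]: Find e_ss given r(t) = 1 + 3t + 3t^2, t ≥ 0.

The open loop has two poles at the origin → type 2 system. By superposition:
  • 1: tracked with zero error.
  • 3t: tracked with zero error.
  • 3t^2: e_ss = 6/K_a with K_a=2/95 → 285.
Total e_ss = 285.

285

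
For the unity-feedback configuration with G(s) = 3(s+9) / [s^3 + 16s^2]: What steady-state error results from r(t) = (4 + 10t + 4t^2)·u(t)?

Factoring s^2 from the denominator leaves a polynomial with constant term 16, so the system is type 2. By superposition:
  • 4: tracked with zero error.
  • 10t: tracked with zero error.
  • 4t^2: e_ss = 8/K_a with K_a=1.6875 → 128/27.
Total e_ss = 128/27.

128/27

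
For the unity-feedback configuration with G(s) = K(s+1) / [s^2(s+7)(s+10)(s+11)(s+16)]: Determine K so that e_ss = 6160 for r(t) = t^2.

4

G(s) has two factors of s in the denominator, so the system is type 2.
K_a = lim_{s→0} s^2·G(s) = K·1 / (7·10·11·16) = (1/12320)·K.
e_ss = 2/K_a = 6160 ⇒ K_a = 1/3080 ⇒ K = (1/3080)/(1/12320) = 4.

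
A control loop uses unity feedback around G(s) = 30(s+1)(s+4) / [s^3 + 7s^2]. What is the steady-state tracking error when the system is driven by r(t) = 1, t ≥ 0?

0

Factoring s^2 from the denominator leaves a polynomial with constant term 7, so the system is type 2.
K_p = ∞ for a type-2 system; e_ss to a step is zero.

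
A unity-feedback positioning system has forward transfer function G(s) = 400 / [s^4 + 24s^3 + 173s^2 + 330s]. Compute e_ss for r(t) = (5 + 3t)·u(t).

2.475

Lowest-order denominator term is 330s, so the open loop has 1 pole at the origin → type 1 system. Taking each input component in turn:
  • 5: tracked with zero error.
  • 3t: e_ss = 3/K_v with K_v=40/33 → 2.475.
Total e_ss = 2.475.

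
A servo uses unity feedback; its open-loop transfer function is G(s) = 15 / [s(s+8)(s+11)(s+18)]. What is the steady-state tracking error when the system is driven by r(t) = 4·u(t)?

One free integrator in G(s): this is a type 1 system.
K_p = ∞ for a type-1 system; e_ss to a step is zero.

0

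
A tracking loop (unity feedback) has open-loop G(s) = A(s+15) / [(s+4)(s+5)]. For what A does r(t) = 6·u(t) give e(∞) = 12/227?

150

G(s) has no factors of s in the denominator, so the system is type 0.
K_p = lim_{s→0} G(s) = A·15 / (4·5) = 0.75·A.
e_ss = 6/(1 + K_p) = 12/227 ⇒ 1 + 0.75·A = 113.5 ⇒ A = 150.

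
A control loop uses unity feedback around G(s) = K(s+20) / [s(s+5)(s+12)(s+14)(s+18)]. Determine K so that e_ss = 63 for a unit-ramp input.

G(s) has one factor of s in the denominator, so the system is type 1.
K_v = lim_{s→0} s·G(s) = K·20 / (5·12·14·18) = (1/756)·K.
e_ss = 1/K_v = 63 ⇒ K_v = 1/63 ⇒ K = (1/63)/(1/756) = 12.

12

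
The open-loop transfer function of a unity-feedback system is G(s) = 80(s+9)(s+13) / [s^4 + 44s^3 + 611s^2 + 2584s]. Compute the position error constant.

K_p = lim_{s→0} G(s); with 1 pole at the origin the limit diverges, so K_p = ∞.

infinity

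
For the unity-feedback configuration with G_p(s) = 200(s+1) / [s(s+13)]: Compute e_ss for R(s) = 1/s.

The open loop has one pole at the origin → type 1 system.
A type-1 system has K_p = ∞, so it tracks a step input with zero steady-state error.

0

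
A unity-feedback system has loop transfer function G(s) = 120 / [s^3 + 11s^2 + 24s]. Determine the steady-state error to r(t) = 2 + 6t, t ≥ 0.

1.2

The denominator has no term below 24s — 1 pole at s=0, type 1. By superposition:
  • 2: tracked with zero error.
  • 6t: e_ss = 6/K_v with K_v=5 → 1.2.
Total e_ss = 1.2.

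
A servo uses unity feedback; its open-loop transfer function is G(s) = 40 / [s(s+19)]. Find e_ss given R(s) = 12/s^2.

5.7

The open loop has one pole at the origin → type 1 system.
K_v = lim_{s→0} s·G(s) = 40 / (19) = 40/19.
e_ss = 12/K_v = 12/(40/19) = 5.7.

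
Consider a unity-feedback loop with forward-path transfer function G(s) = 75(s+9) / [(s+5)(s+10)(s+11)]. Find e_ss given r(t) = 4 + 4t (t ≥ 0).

infinity

G(s) has no factors of s in the denominator, so the system is type 0. Treating each term separately:
  • 4: e_ss = 4/(1+K_p) with K_p=27/22 → 88/49.
  • 4t: a type-0 system cannot track it, e_ss → ∞.
The unbounded component dominates.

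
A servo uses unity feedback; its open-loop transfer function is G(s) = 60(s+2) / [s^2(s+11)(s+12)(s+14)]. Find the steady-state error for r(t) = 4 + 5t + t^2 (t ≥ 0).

30.8

Two free integrators in G(s): this is a type 2 system. By superposition:
  • 4: tracked with zero error.
  • 5t: tracked with zero error.
  • t^2: e_ss = 2/K_a with K_a=5/77 → 30.8.
Total e_ss = 30.8.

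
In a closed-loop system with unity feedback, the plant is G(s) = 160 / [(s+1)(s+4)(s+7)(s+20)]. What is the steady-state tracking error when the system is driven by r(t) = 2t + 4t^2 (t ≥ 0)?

infinity

G(s) has no factors of s in the denominator, so the system is type 0. Taking each input component in turn:
  • 2t: a type-0 system cannot track it, e_ss → ∞.
  • 4t^2: a type-0 system cannot track it, e_ss → ∞.
The unbounded component dominates.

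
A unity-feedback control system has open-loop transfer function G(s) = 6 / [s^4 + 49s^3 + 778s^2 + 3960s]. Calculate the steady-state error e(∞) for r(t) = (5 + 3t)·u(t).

The denominator has no term below 3960s — 1 pole at s=0, type 1. By superposition:
  • 5: tracked with zero error.
  • 3t: e_ss = 3/K_v with K_v=1/660 → 1980.
Total e_ss = 1980.

1980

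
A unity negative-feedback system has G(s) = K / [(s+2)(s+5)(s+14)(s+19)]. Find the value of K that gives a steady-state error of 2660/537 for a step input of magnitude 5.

25

The open loop has no poles at the origin → type 0 system.
K_p = lim_{s→0} G(s) = K / (2·5·14·19) = (1/2660)·K.
e_ss = 5/(1 + K_p) = 2660/537 ⇒ 1 + (1/2660)·K = 537/532 ⇒ K = 25.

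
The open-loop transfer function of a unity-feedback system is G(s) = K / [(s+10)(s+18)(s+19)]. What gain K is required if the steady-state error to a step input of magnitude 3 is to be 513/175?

80

No free integrators in G(s): this is a type 0 system.
K_p = lim_{s→0} G(s) = K / (10·18·19) = (1/3420)·K.
e_ss = 3/(1 + K_p) = 513/175 ⇒ 1 + (1/3420)·K = 175/171 ⇒ K = 80.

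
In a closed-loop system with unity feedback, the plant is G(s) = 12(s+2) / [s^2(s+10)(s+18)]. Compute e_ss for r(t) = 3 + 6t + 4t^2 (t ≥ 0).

The open loop has two poles at the origin → type 2 system. Taking each input component in turn:
  • 3: tracked with zero error.
  • 6t: tracked with zero error.
  • 4t^2: e_ss = 8/K_a with K_a=2/15 → 60.
Total e_ss = 60.

60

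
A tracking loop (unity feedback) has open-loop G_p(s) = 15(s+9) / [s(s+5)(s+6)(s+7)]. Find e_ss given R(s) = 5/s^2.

70/9

System type = 1 (one pole at s=0).
K_v = lim_{s→0} s·G_p(s) = 15·9 / (5·6·7) = 9/14.
e_ss = 5/K_v = 5/(9/14) = 70/9.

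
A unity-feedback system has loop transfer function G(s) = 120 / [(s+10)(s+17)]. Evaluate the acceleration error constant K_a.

System type = 0 (no poles at s=0).
K_a = lim_{s→0} s^2·G(s) = 0 (the extra factor of s kills the finite limit).

0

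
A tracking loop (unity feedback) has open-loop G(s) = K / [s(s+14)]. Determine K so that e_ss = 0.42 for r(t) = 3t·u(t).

100

System type = 1 (one pole at s=0).
K_v = lim_{s→0} s·G(s) = K / (14) = (1/14)·K.
e_ss = 3/K_v = 0.42 ⇒ K_v = 50/7 ⇒ K = (50/7)/(1/14) = 100.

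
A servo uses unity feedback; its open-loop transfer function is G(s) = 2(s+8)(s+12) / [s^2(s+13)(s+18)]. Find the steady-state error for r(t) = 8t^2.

19.5

The open loop has two poles at the origin → type 2 system.
K_a = lim_{s→0} s^2·G(s) = 2·8·12 / (13·18) = 32/39.
r(t) = 8t^2 gives R(s) = 16/s^3.
e_ss = 16/K_a = 16/(32/39) = 19.5.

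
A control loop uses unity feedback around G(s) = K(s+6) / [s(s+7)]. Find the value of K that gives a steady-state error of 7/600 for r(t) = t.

One free integrator in G(s): this is a type 1 system.
K_v = lim_{s→0} s·G(s) = K·6 / (7) = (6/7)·K.
e_ss = 1/K_v = 7/600 ⇒ K_v = 600/7 ⇒ K = (600/7)/(6/7) = 100.

100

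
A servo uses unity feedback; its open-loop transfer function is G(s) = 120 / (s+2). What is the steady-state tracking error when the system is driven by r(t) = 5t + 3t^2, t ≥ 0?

No free integrators in G(s): this is a type 0 system. Treating each term separately:
  • 5t: a type-0 system cannot track it, e_ss → ∞.
  • 3t^2: a type-0 system cannot track it, e_ss → ∞.
The unbounded component dominates.

infinity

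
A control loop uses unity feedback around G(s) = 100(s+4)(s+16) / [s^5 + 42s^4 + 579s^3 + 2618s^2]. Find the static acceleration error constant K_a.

Factoring s^2 from the denominator leaves a polynomial with constant term 2618, so the system is type 2.
K_a = lim_{s→0} s^2·G(s) = 100·4·16 / 2618 = 3200/1309.

3200/1309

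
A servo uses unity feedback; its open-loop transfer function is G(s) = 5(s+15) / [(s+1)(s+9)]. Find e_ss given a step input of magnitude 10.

15/14

No free integrators in G(s): this is a type 0 system.
K_p = lim_{s→0} G(s) = 5·15 / (1·9) = 25/3.
e_ss = 10/(1 + K_p) = 10/(28/3) = 15/14.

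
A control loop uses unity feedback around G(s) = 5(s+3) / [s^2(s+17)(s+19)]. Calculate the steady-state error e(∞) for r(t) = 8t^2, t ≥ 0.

Two free integrators in G(s): this is a type 2 system.
K_a = lim_{s→0} s^2·G(s) = 5·3 / (17·19) = 15/323.
r(t) = 8t^2 gives R(s) = 16/s^3.
e_ss = 16/K_a = 16/(15/323) = 5168/15.

5168/15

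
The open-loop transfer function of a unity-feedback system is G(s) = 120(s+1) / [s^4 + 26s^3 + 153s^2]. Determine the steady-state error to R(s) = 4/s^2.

0

The denominator has no term below 153s^2 — 2 poles at s=0, type 2.
A type-2 system has K_v = ∞, so it tracks a ramp input with zero steady-state error.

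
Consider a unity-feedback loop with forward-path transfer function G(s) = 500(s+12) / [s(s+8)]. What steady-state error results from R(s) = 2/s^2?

1/375

System type = 1 (one pole at s=0).
K_v = lim_{s→0} s·G(s) = 500·12 / (8) = 750.
e_ss = 2/K_v = 2/750 = 1/375.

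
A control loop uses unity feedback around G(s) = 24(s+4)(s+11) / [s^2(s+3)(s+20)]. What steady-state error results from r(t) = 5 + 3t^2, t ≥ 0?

The open loop has two poles at the origin → type 2 system. Treating each term separately:
  • 5: tracked with zero error.
  • 3t^2: e_ss = 6/K_a with K_a=17.6 → 15/44.
Total e_ss = 15/44.

15/44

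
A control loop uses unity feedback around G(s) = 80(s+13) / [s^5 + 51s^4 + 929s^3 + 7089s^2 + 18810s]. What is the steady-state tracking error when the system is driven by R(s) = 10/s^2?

Factoring s from the denominator leaves a polynomial with constant term 18810, so the system is type 1.
K_v = lim_{s→0} s·G(s) = 80·13 / 18810 = 104/1881.
e_ss = 10/K_v = 10/(104/1881) = 9405/52.

9405/52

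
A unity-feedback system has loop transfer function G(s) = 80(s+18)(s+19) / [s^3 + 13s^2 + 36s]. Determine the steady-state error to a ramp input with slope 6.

The denominator has no term below 36s — 1 pole at s=0, type 1.
K_v = lim_{s→0} s·G(s) = 80·18·19 / 36 = 760.
e_ss = 6/K_v = 6/760 = 3/380.

3/380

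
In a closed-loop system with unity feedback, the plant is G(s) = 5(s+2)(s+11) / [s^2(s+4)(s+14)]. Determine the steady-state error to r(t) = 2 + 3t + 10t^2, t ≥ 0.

System type = 2 (two poles at s=0). By superposition:
  • 2: tracked with zero error.
  • 3t: tracked with zero error.
  • 10t^2: e_ss = 20/K_a with K_a=55/28 → 112/11.
Total e_ss = 112/11.

112/11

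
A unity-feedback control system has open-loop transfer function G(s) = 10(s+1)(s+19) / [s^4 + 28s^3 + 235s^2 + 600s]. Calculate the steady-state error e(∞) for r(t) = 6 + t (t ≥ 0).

60/19

Lowest-order denominator term is 600s, so the open loop has 1 pole at the origin → type 1 system. By superposition:
  • 6: tracked with zero error.
  • t: e_ss = 1/K_v with K_v=19/60 → 60/19.
Total e_ss = 60/19.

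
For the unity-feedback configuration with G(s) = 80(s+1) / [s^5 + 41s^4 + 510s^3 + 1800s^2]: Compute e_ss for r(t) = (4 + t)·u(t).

0

Lowest-order denominator term is 1800s^2, so the open loop has 2 poles at the origin → type 2 system. Taking each input component in turn:
  • 4: tracked with zero error.
  • t: tracked with zero error.
Total e_ss = 0.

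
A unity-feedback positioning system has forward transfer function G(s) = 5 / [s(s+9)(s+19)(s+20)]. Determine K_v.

1/684

One free integrator in G(s): this is a type 1 system.
K_v = lim_{s→0} s·G(s) = 5 / (9·19·20) = 1/684.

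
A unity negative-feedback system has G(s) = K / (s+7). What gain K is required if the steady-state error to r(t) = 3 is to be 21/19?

12

No free integrators in G(s): this is a type 0 system.
K_p = lim_{s→0} G(s) = K / (7) = (1/7)·K.
e_ss = 3/(1 + K_p) = 21/19 ⇒ 1 + (1/7)·K = 19/7 ⇒ K = 12.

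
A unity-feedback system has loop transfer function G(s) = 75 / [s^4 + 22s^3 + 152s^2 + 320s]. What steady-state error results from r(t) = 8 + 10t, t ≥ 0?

128/3

Factoring s from the denominator leaves a polynomial with constant term 320, so the system is type 1. Treating each term separately:
  • 8: tracked with zero error.
  • 10t: e_ss = 10/K_v with K_v=15/64 → 128/3.
Total e_ss = 128/3.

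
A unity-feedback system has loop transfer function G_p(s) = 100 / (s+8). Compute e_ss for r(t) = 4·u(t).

8/27

System type = 0 (no poles at s=0).
K_p = lim_{s→0} G_p(s) = 100 / (8) = 12.5.
e_ss = 4/(1 + K_p) = 4/13.5 = 8/27.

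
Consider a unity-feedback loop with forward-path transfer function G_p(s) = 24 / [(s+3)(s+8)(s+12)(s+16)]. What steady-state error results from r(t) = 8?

The open loop has no poles at the origin → type 0 system.
K_p = lim_{s→0} G_p(s) = 24 / (3·8·12·16) = 1/192.
e_ss = 8/(1 + K_p) = 8/(193/192) = 1536/193.

1536/193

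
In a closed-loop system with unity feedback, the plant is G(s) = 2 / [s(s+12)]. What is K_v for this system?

1/6

System type = 1 (one pole at s=0).
K_v = lim_{s→0} s·G(s) = 2 / (12) = 1/6.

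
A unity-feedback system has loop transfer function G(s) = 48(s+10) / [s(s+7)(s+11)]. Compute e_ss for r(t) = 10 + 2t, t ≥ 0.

One free integrator in G(s): this is a type 1 system. By superposition:
  • 10: tracked with zero error.
  • 2t: e_ss = 2/K_v with K_v=480/77 → 77/240.
Total e_ss = 77/240.

77/240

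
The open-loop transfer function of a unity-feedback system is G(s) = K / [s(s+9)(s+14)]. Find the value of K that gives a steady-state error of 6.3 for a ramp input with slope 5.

100

G(s) has one factor of s in the denominator, so the system is type 1.
K_v = lim_{s→0} s·G(s) = K / (9·14) = (1/126)·K.
e_ss = 5/K_v = 6.3 ⇒ K_v = 50/63 ⇒ K = (50/63)/(1/126) = 100.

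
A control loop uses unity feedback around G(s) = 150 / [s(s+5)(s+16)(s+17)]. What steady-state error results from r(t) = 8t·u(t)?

1088/15

The open loop has one pole at the origin → type 1 system.
K_v = lim_{s→0} s·G(s) = 150 / (5·16·17) = 15/136.
e_ss = 8/K_v = 8/(15/136) = 1088/15.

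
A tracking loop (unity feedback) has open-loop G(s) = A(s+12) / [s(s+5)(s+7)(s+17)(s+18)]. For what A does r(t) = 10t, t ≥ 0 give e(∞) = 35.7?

The open loop has one pole at the origin → type 1 system.
K_v = lim_{s→0} s·G(s) = A·12 / (5·7·17·18) = (2/1785)·A.
e_ss = 10/K_v = 35.7 ⇒ K_v = 100/357 ⇒ A = (100/357)/(2/1785) = 250.

250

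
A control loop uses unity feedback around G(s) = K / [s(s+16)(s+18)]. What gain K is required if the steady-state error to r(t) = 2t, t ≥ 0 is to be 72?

G(s) has one factor of s in the denominator, so the system is type 1.
K_v = lim_{s→0} s·G(s) = K / (16·18) = (1/288)·K.
e_ss = 2/K_v = 72 ⇒ K_v = 1/36 ⇒ K = (1/36)/(1/288) = 8.

8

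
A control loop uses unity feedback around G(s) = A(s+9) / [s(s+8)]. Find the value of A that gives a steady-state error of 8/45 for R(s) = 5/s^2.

25

One free integrator in G(s): this is a type 1 system.
K_v = lim_{s→0} s·G(s) = A·9 / (8) = 1.125·A.
e_ss = 5/K_v = 8/45 ⇒ K_v = 28.125 ⇒ A = 28.125/1.125 = 25.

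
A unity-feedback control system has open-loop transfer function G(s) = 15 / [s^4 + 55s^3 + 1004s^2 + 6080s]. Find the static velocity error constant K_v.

3/1216

Lowest-order denominator term is 6080s, so the open loop has 1 pole at the origin → type 1 system.
K_v = lim_{s→0} s·G(s) = 15 / 6080 = 3/1216.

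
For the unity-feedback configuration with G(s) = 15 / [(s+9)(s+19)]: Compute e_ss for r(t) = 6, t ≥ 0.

System type = 0 (no poles at s=0).
K_p = lim_{s→0} G(s) = 15 / (9·19) = 5/57.
e_ss = 6/(1 + K_p) = 6/(62/57) = 171/31.

171/31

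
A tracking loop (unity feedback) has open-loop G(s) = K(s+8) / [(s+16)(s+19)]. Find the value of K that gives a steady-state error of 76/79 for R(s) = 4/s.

The open loop has no poles at the origin → type 0 system.
K_p = lim_{s→0} G(s) = K·8 / (16·19) = (1/38)·K.
e_ss = 4/(1 + K_p) = 76/79 ⇒ 1 + (1/38)·K = 79/19 ⇒ K = 120.

120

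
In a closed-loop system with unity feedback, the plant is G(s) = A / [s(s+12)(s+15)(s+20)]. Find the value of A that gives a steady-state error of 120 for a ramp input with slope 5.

150

G(s) has one factor of s in the denominator, so the system is type 1.
K_v = lim_{s→0} s·G(s) = A / (12·15·20) = (1/3600)·A.
e_ss = 5/K_v = 120 ⇒ K_v = 1/24 ⇒ A = (1/24)/(1/3600) = 150.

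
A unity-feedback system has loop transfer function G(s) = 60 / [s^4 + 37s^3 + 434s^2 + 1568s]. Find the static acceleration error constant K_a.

The denominator has no term below 1568s — 1 pole at s=0, type 1.
K_a = lim_{s→0} s^2·G(s) = 0 (the extra factor of s kills the finite limit).

0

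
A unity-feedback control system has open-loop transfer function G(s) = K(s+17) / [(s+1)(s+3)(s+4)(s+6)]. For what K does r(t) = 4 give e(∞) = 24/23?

G(s) has no factors of s in the denominator, so the system is type 0.
K_p = lim_{s→0} G(s) = K·17 / (1·3·4·6) = (17/72)·K.
e_ss = 4/(1 + K_p) = 24/23 ⇒ 1 + (17/72)·K = 23/6 ⇒ K = 12.

12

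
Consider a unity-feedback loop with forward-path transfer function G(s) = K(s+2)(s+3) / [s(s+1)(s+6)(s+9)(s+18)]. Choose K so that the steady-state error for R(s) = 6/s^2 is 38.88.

25

System type = 1 (one pole at s=0).
K_v = lim_{s→0} s·G(s) = K·2·3 / (1·6·9·18) = (1/162)·K.
e_ss = 6/K_v = 38.88 ⇒ K_v = 25/162 ⇒ K = (25/162)/(1/162) = 25.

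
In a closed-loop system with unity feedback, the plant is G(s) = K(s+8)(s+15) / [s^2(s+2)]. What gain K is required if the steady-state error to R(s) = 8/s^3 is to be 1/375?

50

Two free integrators in G(s): this is a type 2 system.
K_a = lim_{s→0} s^2·G(s) = K·8·15 / (2) = 60·K.
e_ss = 8/K_a = 1/375 ⇒ K_a = 3000 ⇒ K = 3000/60 = 50.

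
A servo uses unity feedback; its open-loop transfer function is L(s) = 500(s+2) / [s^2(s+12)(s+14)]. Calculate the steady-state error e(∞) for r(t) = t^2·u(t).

L(s) has two factors of s in the denominator, so the system is type 2.
K_a = lim_{s→0} s^2·L(s) = 500·2 / (12·14) = 125/21.
r(t) = t^2 gives R(s) = 2/s^3.
e_ss = 2/K_a = 2/(125/21) = 0.336.

0.336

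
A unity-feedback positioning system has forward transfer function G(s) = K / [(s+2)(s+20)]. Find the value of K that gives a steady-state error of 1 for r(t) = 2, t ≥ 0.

40

No free integrators in G(s): this is a type 0 system.
K_p = lim_{s→0} G(s) = K / (2·20) = 0.025·K.
e_ss = 2/(1 + K_p) = 1 ⇒ 1 + 0.025·K = 2 ⇒ K = 40.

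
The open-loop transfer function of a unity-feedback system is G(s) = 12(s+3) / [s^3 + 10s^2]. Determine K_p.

infinity

K_p = lim_{s→0} G(s); with 2 poles at the origin the limit diverges, so K_p = ∞.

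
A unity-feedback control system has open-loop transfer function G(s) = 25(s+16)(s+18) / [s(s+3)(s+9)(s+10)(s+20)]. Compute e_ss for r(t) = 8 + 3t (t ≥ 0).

2.25

System type = 1 (one pole at s=0). Treating each term separately:
  • 8: tracked with zero error.
  • 3t: e_ss = 3/K_v with K_v=4/3 → 2.25.
Total e_ss = 2.25.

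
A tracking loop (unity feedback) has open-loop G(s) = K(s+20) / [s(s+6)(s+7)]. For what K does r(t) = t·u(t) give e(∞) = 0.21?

System type = 1 (one pole at s=0).
K_v = lim_{s→0} s·G(s) = K·20 / (6·7) = (10/21)·K.
e_ss = 1/K_v = 0.21 ⇒ K_v = 100/21 ⇒ K = (100/21)/(10/21) = 10.

10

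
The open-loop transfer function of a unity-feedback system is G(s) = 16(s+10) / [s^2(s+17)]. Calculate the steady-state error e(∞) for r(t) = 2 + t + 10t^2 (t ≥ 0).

2.125

The open loop has two poles at the origin → type 2 system. Treating each term separately:
  • 2: tracked with zero error.
  • t: tracked with zero error.
  • 10t^2: e_ss = 20/K_a with K_a=160/17 → 2.125.
Total e_ss = 2.125.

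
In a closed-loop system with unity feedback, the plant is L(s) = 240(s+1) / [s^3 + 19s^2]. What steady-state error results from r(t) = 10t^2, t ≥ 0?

19/12

Lowest-order denominator term is 19s^2, so the open loop has 2 poles at the origin → type 2 system.
K_a = lim_{s→0} s^2·L(s) = 240·1 / 19 = 240/19.
r(t) = 10t^2 gives R(s) = 20/s^3.
e_ss = 20/K_a = 20/(240/19) = 19/12.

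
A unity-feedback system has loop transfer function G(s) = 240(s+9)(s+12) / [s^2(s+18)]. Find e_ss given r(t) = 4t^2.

1/180

G(s) has two factors of s in the denominator, so the system is type 2.
K_a = lim_{s→0} s^2·G(s) = 240·9·12 / (18) = 1440.
r(t) = 4t^2 gives R(s) = 8/s^3.
e_ss = 8/K_a = 8/1440 = 1/180.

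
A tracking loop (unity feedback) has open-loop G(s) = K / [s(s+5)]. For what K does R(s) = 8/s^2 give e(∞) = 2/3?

System type = 1 (one pole at s=0).
K_v = lim_{s→0} s·G(s) = K / (5) = 0.2·K.
e_ss = 8/K_v = 2/3 ⇒ K_v = 12 ⇒ K = 12/0.2 = 60.

60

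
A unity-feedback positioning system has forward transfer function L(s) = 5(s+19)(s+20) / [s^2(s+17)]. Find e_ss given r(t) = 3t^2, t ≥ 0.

The open loop has two poles at the origin → type 2 system.
K_a = lim_{s→0} s^2·L(s) = 5·19·20 / (17) = 1900/17.
r(t) = 3t^2 gives R(s) = 6/s^3.
e_ss = 6/K_a = 6/(1900/17) = 51/950.

51/950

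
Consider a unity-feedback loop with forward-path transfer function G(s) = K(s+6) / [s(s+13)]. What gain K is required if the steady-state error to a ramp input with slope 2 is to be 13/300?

The open loop has one pole at the origin → type 1 system.
K_v = lim_{s→0} s·G(s) = K·6 / (13) = (6/13)·K.
e_ss = 2/K_v = 13/300 ⇒ K_v = 600/13 ⇒ K = (600/13)/(6/13) = 100.

100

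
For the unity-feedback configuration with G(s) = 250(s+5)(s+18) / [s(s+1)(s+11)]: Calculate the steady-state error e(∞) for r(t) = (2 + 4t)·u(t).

The open loop has one pole at the origin → type 1 system. By superposition:
  • 2: tracked with zero error.
  • 4t: e_ss = 4/K_v with K_v=22500/11 → 11/5625.
Total e_ss = 11/5625.

11/5625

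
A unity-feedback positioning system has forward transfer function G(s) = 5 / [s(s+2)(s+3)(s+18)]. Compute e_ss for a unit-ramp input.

21.6

The open loop has one pole at the origin → type 1 system.
K_v = lim_{s→0} s·G(s) = 5 / (2·3·18) = 5/108.
e_ss = 1/K_v = 1/(5/108) = 21.6.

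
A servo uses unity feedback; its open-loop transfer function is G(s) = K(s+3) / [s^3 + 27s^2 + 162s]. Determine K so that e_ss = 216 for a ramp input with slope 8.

The denominator has no term below 162s — 1 pole at s=0, type 1.
K_v = lim_{s→0} s·G(s) = K·3 / 162 = (1/54)·K.
e_ss = 8/K_v = 216 ⇒ K_v = 1/27 ⇒ K = (1/27)/(1/54) = 2.

2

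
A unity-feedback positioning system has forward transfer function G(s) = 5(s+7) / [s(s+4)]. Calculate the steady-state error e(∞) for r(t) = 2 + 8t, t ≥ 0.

32/35

G(s) has one factor of s in the denominator, so the system is type 1. By superposition:
  • 2: tracked with zero error.
  • 8t: e_ss = 8/K_v with K_v=8.75 → 32/35.
Total e_ss = 32/35.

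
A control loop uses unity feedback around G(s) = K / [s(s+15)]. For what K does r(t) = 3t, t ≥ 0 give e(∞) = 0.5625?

80

System type = 1 (one pole at s=0).
K_v = lim_{s→0} s·G(s) = K / (15) = (1/15)·K.
e_ss = 3/K_v = 0.5625 ⇒ K_v = 16/3 ⇒ K = (16/3)/(1/15) = 80.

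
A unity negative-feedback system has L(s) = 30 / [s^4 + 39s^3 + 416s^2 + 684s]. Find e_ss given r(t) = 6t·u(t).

136.8

Factoring s from the denominator leaves a polynomial with constant term 684, so the system is type 1.
K_v = lim_{s→0} s·L(s) = 30 / 684 = 5/114.
e_ss = 6/K_v = 6/(5/114) = 136.8.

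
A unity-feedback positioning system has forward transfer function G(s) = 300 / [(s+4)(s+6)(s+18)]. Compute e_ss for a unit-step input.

36/61

System type = 0 (no poles at s=0).
K_p = lim_{s→0} G(s) = 300 / (4·6·18) = 25/36.
e_ss = 1/(1 + K_p) = 1/(61/36) = 36/61.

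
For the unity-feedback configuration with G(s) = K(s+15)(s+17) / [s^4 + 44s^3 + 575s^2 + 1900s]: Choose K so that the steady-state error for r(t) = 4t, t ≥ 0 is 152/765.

150

The denominator has no term below 1900s — 1 pole at s=0, type 1.
K_v = lim_{s→0} s·G(s) = K·15·17 / 1900 = (51/380)·K.
e_ss = 4/K_v = 152/765 ⇒ K_v = 765/38 ⇒ K = (765/38)/(51/380) = 150.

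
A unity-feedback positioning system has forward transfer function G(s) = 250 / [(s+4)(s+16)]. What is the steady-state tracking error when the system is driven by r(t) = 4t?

infinity

System type = 0 (no poles at s=0).
K_v = lim_{s→0} s·G(s) = 0; the steady-state error to this ramp input grows without bound.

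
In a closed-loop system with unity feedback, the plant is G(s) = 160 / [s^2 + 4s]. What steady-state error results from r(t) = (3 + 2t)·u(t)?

0.05

The denominator has no term below 4s — 1 pole at s=0, type 1. Taking each input component in turn:
  • 3: tracked with zero error.
  • 2t: e_ss = 2/K_v with K_v=40 → 0.05.
Total e_ss = 0.05.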